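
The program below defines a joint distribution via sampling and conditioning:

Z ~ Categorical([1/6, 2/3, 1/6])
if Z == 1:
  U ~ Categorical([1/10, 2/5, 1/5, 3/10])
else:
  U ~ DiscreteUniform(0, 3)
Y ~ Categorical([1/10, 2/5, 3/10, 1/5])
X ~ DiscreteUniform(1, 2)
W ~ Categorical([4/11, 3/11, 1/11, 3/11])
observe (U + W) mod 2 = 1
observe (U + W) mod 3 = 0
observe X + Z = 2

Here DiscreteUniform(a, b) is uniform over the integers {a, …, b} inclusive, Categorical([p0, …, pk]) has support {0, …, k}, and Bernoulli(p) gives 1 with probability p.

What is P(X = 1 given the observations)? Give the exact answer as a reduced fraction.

P(X = 1 | obs) = 40/51

Enumerate traces; 32 have nonzero weight after conditioning:
  (Z=0, U=0, Y=0, X=2, W=3) weight 1/1760
  (Z=0, U=0, Y=1, X=2, W=3) weight 1/440
  (Z=0, U=0, Y=2, X=2, W=3) weight 3/1760
  (Z=0, U=0, Y=3, X=2, W=3) weight 1/880
  (Z=0, U=1, Y=0, X=2, W=2) weight 1/5280
  (Z=0, U=1, Y=1, X=2, W=2) weight 1/1320
  (Z=0, U=1, Y=2, X=2, W=2) weight 1/1760
  (Z=0, U=1, Y=3, X=2, W=2) weight 1/2640
  (Z=1, U=0, Y=0, X=1, W=3) weight 1/1100
  … 23 more
Group by X:
  weight(X=1) = 5/66
  weight(X=2) = 1/48
Total weight = 5/66 + 1/48 = 17/176
P(X=1 | obs) = 5/66 / 17/176 = 40/51
P(X=2 | obs) = 1/48 / 17/176 = 11/51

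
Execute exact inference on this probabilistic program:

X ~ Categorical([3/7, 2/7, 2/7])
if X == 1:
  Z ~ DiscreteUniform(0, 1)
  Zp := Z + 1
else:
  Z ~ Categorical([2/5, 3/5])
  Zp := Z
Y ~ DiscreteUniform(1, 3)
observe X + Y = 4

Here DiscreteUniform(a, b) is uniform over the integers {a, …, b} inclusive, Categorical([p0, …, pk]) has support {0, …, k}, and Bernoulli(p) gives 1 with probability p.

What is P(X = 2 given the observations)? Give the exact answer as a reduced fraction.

P(X = 2 | obs) = 1/2

Enumerate traces; 4 have nonzero weight after conditioning:
  (X=1, Z=0, Y=3) weight 1/21
  (X=1, Z=1, Y=3) weight 1/21
  (X=2, Z=0, Y=2) weight 4/105
  (X=2, Z=1, Y=2) weight 2/35
Group by X:
  weight(X=1) = 2/21
  weight(X=2) = 2/21
Total weight = 2/21 + 2/21 = 4/21
P(X=1 | obs) = 2/21 / 4/21 = 1/2
P(X=2 | obs) = 2/21 / 4/21 = 1/2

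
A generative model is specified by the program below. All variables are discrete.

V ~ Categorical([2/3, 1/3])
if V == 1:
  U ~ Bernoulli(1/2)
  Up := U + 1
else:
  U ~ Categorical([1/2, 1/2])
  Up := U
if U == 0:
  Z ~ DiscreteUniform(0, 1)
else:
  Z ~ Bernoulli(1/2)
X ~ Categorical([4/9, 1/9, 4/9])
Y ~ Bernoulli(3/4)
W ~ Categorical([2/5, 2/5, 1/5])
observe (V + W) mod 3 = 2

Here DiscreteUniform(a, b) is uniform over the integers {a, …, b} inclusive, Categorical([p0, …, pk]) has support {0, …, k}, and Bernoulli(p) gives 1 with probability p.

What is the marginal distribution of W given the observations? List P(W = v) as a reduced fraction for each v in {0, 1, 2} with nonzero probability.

Enumerate traces; 48 have nonzero weight after conditioning:
  (V=0, U=0, Z=0, X=0, Y=0, W=2) weight 1/270
  (V=0, U=0, Z=0, X=0, Y=1, W=2) weight 1/90
  (V=0, U=0, Z=0, X=1, Y=0, W=2) weight 1/1080
  (V=0, U=0, Z=0, X=1, Y=1, W=2) weight 1/360
  (V=0, U=0, Z=0, X=2, Y=0, W=2) weight 1/270
  (V=0, U=0, Z=0, X=2, Y=1, W=2) weight 1/90
  (V=0, U=0, Z=1, X=0, Y=0, W=2) weight 1/270
  (V=0, U=0, Z=1, X=0, Y=1, W=2) weight 1/90
  (V=1, U=0, Z=0, X=0, Y=0, W=1) weight 1/270
  … 39 more
Group by W:
  weight(W=1) = 2/15
  weight(W=2) = 2/15
Total weight = 2/15 + 2/15 = 4/15
P(W=1 | obs) = 2/15 / 4/15 = 1/2
P(W=2 | obs) = 2/15 / 4/15 = 1/2

P(W=1) = 1/2, P(W=2) = 1/2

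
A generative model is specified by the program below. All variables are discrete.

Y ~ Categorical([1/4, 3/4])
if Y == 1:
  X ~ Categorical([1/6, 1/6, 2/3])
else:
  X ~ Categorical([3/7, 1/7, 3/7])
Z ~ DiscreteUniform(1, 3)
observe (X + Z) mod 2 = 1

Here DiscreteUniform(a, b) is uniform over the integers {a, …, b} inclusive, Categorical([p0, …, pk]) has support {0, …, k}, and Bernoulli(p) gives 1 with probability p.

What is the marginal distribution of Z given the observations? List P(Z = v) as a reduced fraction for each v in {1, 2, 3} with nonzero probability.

P(Z=1) = 47/103, P(Z=2) = 9/103, P(Z=3) = 47/103

Enumerate traces; 10 have nonzero weight after conditioning:
  (Y=0, X=0, Z=1) weight 1/28
  (Y=0, X=0, Z=3) weight 1/28
  (Y=0, X=1, Z=2) weight 1/84
  (Y=0, X=2, Z=1) weight 1/28
  (Y=0, X=2, Z=3) weight 1/28
  (Y=1, X=0, Z=1) weight 1/24
  (Y=1, X=0, Z=3) weight 1/24
  (Y=1, X=1, Z=2) weight 1/24
  … 2 more
Group by Z:
  weight(Z=1) = 47/168
  weight(Z=2) = 3/56
  weight(Z=3) = 47/168
Total weight = 47/168 + 3/56 + 47/168 = 103/168
P(Z=1 | obs) = 47/168 / 103/168 = 47/103
P(Z=2 | obs) = 3/56 / 103/168 = 9/103
P(Z=3 | obs) = 47/168 / 103/168 = 47/103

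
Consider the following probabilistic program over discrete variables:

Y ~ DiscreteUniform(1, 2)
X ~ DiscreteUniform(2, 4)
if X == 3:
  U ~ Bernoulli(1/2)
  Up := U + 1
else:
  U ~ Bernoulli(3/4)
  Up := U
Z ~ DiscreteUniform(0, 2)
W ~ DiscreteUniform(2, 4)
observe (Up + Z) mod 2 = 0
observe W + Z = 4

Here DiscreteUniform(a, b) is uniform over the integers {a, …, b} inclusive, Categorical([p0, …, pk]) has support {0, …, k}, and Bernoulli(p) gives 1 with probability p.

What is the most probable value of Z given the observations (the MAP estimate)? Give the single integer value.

argmax_v P(Z = v | obs) = 1

Enumerate traces; 18 have nonzero weight after conditioning:
  (Y=1, X=2, U=0, Z=0, W=4) weight 1/216
  (Y=1, X=2, U=0, Z=2, W=2) weight 1/216
  (Y=1, X=2, U=1, Z=1, W=3) weight 1/72
  (Y=1, X=3, U=0, Z=1, W=3) weight 1/108
  (Y=1, X=3, U=1, Z=0, W=4) weight 1/108
  (Y=1, X=3, U=1, Z=2, W=2) weight 1/108
  (Y=1, X=4, U=0, Z=0, W=4) weight 1/216
  (Y=1, X=4, U=0, Z=2, W=2) weight 1/216
  … 10 more
Group by Z:
  weight(Z=0) = 1/27
  weight(Z=1) = 2/27
  weight(Z=2) = 1/27
Total weight = 1/27 + 2/27 + 1/27 = 4/27
P(Z=0 | obs) = 1/27 / 4/27 = 1/4
P(Z=1 | obs) = 2/27 / 4/27 = 1/2
P(Z=2 | obs) = 1/27 / 4/27 = 1/4
argmax = 1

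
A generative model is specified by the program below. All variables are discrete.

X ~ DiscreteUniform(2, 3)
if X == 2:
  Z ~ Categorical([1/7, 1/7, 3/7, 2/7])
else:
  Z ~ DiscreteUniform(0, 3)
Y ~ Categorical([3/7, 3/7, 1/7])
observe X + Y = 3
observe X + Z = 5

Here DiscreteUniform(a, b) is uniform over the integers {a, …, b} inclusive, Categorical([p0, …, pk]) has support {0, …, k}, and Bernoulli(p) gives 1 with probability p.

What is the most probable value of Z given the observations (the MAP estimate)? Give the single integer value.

argmax_v P(Z = v | obs) = 3

Enumerate traces; 2 have nonzero weight after conditioning:
  (X=2, Z=3, Y=1) weight 3/49
  (X=3, Z=2, Y=0) weight 3/56
Group by Z:
  weight(Z=2) = 3/56
  weight(Z=3) = 3/49
Total weight = 3/56 + 3/49 = 45/392
P(Z=2 | obs) = 3/56 / 45/392 = 7/15
P(Z=3 | obs) = 3/49 / 45/392 = 8/15
argmax = 3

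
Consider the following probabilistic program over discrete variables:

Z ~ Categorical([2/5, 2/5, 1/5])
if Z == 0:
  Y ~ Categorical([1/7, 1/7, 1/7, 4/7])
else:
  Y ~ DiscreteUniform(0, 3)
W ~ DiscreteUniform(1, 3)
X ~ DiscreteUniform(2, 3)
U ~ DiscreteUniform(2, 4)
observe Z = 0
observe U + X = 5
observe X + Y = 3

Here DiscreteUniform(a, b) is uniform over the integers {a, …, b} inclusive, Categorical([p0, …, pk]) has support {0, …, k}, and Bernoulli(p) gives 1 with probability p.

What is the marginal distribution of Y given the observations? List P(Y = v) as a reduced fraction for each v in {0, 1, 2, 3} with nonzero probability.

P(Y=0) = 1/2, P(Y=1) = 1/2

Enumerate traces; 6 have nonzero weight after conditioning:
  (Z=0, Y=0, W=1, X=3, U=2) weight 1/315
  (Z=0, Y=0, W=2, X=3, U=2) weight 1/315
  (Z=0, Y=0, W=3, X=3, U=2) weight 1/315
  (Z=0, Y=1, W=1, X=2, U=3) weight 1/315
  (Z=0, Y=1, W=2, X=2, U=3) weight 1/315
  (Z=0, Y=1, W=3, X=2, U=3) weight 1/315
Group by Y:
  weight(Y=0) = 1/105
  weight(Y=1) = 1/105
Total weight = 1/105 + 1/105 = 2/105
P(Y=0 | obs) = 1/105 / 2/105 = 1/2
P(Y=1 | obs) = 1/105 / 2/105 = 1/2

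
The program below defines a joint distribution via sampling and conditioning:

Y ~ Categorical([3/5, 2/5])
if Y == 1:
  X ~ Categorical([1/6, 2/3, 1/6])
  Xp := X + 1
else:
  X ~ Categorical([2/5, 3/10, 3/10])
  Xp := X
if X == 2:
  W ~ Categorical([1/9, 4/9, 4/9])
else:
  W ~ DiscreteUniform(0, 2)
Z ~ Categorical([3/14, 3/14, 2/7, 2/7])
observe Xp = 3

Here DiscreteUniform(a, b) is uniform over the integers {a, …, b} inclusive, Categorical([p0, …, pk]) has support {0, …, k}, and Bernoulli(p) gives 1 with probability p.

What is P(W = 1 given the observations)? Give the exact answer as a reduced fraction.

Enumerate traces; 12 have nonzero weight after conditioning:
  (Y=1, X=2, W=0, Z=0) weight 1/630
  (Y=1, X=2, W=0, Z=1) weight 1/630
  (Y=1, X=2, W=0, Z=2) weight 2/945
  (Y=1, X=2, W=0, Z=3) weight 2/945
  (Y=1, X=2, W=1, Z=0) weight 2/315
  (Y=1, X=2, W=1, Z=1) weight 2/315
  (Y=1, X=2, W=1, Z=2) weight 8/945
  (Y=1, X=2, W=1, Z=3) weight 8/945
  (Y=1, X=2, W=2, Z=0) weight 2/315
  … 3 more
Group by W:
  weight(W=0) = 1/135
  weight(W=1) = 4/135
  weight(W=2) = 4/135
Total weight = 1/135 + 4/135 + 4/135 = 1/15
P(W=0 | obs) = 1/135 / 1/15 = 1/9
P(W=1 | obs) = 4/135 / 1/15 = 4/9
P(W=2 | obs) = 4/135 / 1/15 = 4/9

P(W = 1 | obs) = 4/9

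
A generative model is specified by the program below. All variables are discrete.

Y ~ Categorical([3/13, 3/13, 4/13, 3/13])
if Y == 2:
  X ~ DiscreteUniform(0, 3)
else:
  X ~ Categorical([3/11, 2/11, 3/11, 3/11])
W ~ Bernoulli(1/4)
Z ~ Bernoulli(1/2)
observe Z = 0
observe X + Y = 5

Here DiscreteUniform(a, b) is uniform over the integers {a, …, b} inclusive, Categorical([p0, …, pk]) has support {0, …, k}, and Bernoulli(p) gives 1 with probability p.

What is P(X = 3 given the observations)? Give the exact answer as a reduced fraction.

P(X = 3 | obs) = 11/20

Enumerate traces; 4 have nonzero weight after conditioning:
  (Y=2, X=3, W=0, Z=0) weight 3/104
  (Y=2, X=3, W=1, Z=0) weight 1/104
  (Y=3, X=2, W=0, Z=0) weight 27/1144
  (Y=3, X=2, W=1, Z=0) weight 9/1144
Group by X:
  weight(X=2) = 9/286
  weight(X=3) = 1/26
Total weight = 9/286 + 1/26 = 10/143
P(X=2 | obs) = 9/286 / 10/143 = 9/20
P(X=3 | obs) = 1/26 / 10/143 = 11/20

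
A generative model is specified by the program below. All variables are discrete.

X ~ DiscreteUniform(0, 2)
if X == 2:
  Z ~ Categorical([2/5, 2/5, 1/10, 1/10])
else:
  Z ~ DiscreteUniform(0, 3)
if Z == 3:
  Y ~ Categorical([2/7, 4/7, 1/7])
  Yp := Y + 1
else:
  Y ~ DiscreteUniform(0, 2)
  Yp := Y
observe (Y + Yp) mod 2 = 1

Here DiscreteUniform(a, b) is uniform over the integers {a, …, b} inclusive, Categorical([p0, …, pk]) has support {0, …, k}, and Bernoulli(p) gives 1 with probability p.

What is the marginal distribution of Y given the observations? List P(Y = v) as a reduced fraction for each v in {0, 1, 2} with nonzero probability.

P(Y=0) = 2/7, P(Y=1) = 4/7, P(Y=2) = 1/7

Enumerate traces; 9 have nonzero weight after conditioning:
  (X=0, Z=3, Y=0) weight 1/42
  (X=0, Z=3, Y=1) weight 1/21
  (X=0, Z=3, Y=2) weight 1/84
  (X=1, Z=3, Y=0) weight 1/42
  (X=1, Z=3, Y=1) weight 1/21
  (X=1, Z=3, Y=2) weight 1/84
  (X=2, Z=3, Y=0) weight 1/105
  (X=2, Z=3, Y=1) weight 2/105
  … 1 more
Group by Y:
  weight(Y=0) = 2/35
  weight(Y=1) = 4/35
  weight(Y=2) = 1/35
Total weight = 2/35 + 4/35 + 1/35 = 1/5
P(Y=0 | obs) = 2/35 / 1/5 = 2/7
P(Y=1 | obs) = 4/35 / 1/5 = 4/7
P(Y=2 | obs) = 1/35 / 1/5 = 1/7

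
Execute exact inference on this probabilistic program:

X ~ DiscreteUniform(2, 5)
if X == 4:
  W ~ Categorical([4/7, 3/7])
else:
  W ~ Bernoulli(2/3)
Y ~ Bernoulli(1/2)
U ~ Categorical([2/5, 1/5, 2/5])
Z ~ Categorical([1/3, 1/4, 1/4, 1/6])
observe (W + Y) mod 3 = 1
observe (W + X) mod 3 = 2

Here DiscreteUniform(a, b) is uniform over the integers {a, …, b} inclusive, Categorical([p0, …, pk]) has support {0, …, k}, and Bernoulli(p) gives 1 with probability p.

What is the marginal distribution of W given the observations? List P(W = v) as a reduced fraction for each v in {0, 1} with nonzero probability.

Enumerate traces; 36 have nonzero weight after conditioning:
  (X=2, W=0, Y=1, U=0, Z=0) weight 1/180
  (X=2, W=0, Y=1, U=0, Z=1) weight 1/240
  (X=2, W=0, Y=1, U=0, Z=2) weight 1/240
  (X=2, W=0, Y=1, U=0, Z=3) weight 1/360
  (X=2, W=0, Y=1, U=1, Z=0) weight 1/360
  (X=2, W=0, Y=1, U=1, Z=1) weight 1/480
  (X=2, W=0, Y=1, U=1, Z=2) weight 1/480
  (X=2, W=0, Y=1, U=1, Z=3) weight 1/720
  (X=4, W=1, Y=0, U=0, Z=0) weight 1/140
  … 27 more
Group by W:
  weight(W=0) = 1/12
  weight(W=1) = 3/56
Total weight = 1/12 + 3/56 = 23/168
P(W=0 | obs) = 1/12 / 23/168 = 14/23
P(W=1 | obs) = 3/56 / 23/168 = 9/23

P(W=0) = 14/23, P(W=1) = 9/23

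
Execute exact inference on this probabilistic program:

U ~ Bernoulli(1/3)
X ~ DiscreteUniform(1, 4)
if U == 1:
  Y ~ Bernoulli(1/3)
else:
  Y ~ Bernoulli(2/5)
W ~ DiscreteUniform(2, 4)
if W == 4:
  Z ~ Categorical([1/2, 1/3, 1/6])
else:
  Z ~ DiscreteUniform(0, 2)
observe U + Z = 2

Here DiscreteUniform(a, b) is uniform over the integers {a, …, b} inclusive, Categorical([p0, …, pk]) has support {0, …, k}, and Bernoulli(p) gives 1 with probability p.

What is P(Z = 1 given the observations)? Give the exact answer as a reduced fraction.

Enumerate traces; 48 have nonzero weight after conditioning:
  (U=0, X=1, Y=0, W=2, Z=2) weight 1/90
  (U=0, X=1, Y=0, W=3, Z=2) weight 1/90
  (U=0, X=1, Y=0, W=4, Z=2) weight 1/180
  (U=0, X=1, Y=1, W=2, Z=2) weight 1/135
  (U=0, X=1, Y=1, W=3, Z=2) weight 1/135
  (U=0, X=1, Y=1, W=4, Z=2) weight 1/270
  (U=0, X=2, Y=0, W=2, Z=2) weight 1/90
  (U=0, X=2, Y=0, W=3, Z=2) weight 1/90
  (U=1, X=1, Y=0, W=2, Z=1) weight 1/162
  … 39 more
Group by Z:
  weight(Z=1) = 1/9
  weight(Z=2) = 5/27
Total weight = 1/9 + 5/27 = 8/27
P(Z=1 | obs) = 1/9 / 8/27 = 3/8
P(Z=2 | obs) = 5/27 / 8/27 = 5/8

P(Z = 1 | obs) = 3/8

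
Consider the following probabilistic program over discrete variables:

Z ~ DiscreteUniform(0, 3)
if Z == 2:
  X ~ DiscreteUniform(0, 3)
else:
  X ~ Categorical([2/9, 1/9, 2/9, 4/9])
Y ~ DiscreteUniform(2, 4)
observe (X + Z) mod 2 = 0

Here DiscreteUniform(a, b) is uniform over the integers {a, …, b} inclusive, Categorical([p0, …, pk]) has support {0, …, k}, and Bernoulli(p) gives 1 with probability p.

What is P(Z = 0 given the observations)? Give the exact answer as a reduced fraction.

P(Z = 0 | obs) = 8/37

Enumerate traces; 24 have nonzero weight after conditioning:
  (Z=0, X=0, Y=2) weight 1/54
  (Z=0, X=0, Y=3) weight 1/54
  (Z=0, X=0, Y=4) weight 1/54
  (Z=0, X=2, Y=2) weight 1/54
  (Z=0, X=2, Y=3) weight 1/54
  (Z=0, X=2, Y=4) weight 1/54
  (Z=1, X=1, Y=2) weight 1/108
  (Z=1, X=1, Y=3) weight 1/108
  (Z=2, X=0, Y=2) weight 1/48
  (Z=3, X=1, Y=2) weight 1/108
  … 14 more
Group by Z:
  weight(Z=0) = 1/9
  weight(Z=1) = 5/36
  weight(Z=2) = 1/8
  weight(Z=3) = 5/36
Total weight = 1/9 + 5/36 + 1/8 + 5/36 = 37/72
P(Z=0 | obs) = 1/9 / 37/72 = 8/37
P(Z=1 | obs) = 5/36 / 37/72 = 10/37
P(Z=2 | obs) = 1/8 / 37/72 = 9/37
P(Z=3 | obs) = 5/36 / 37/72 = 10/37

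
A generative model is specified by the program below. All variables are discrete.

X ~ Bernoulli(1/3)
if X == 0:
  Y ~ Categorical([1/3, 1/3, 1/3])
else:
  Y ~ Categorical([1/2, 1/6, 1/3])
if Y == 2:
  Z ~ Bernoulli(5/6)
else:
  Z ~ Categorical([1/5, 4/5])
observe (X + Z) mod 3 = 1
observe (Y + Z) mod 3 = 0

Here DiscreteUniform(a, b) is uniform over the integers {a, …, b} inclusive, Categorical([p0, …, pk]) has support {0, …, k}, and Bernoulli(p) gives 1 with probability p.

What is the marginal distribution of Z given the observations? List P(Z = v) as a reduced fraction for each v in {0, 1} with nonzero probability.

P(Z=0) = 9/59, P(Z=1) = 50/59

Enumerate traces; 2 have nonzero weight after conditioning:
  (X=0, Y=2, Z=1) weight 5/27
  (X=1, Y=0, Z=0) weight 1/30
Group by Z:
  weight(Z=0) = 1/30
  weight(Z=1) = 5/27
Total weight = 1/30 + 5/27 = 59/270
P(Z=0 | obs) = 1/30 / 59/270 = 9/59
P(Z=1 | obs) = 5/27 / 59/270 = 50/59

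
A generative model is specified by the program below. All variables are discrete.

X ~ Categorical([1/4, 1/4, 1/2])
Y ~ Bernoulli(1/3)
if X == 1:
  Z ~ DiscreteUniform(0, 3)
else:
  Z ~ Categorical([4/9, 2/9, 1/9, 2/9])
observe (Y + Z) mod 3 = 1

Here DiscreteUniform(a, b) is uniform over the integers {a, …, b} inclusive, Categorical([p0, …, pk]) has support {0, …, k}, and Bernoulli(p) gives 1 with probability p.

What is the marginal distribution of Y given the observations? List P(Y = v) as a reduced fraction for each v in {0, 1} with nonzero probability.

Enumerate traces; 9 have nonzero weight after conditioning:
  (X=0, Y=0, Z=1) weight 1/27
  (X=0, Y=1, Z=0) weight 1/27
  (X=0, Y=1, Z=3) weight 1/54
  (X=1, Y=0, Z=1) weight 1/24
  (X=1, Y=1, Z=0) weight 1/48
  (X=1, Y=1, Z=3) weight 1/48
  (X=2, Y=0, Z=1) weight 2/27
  (X=2, Y=1, Z=0) weight 2/27
  … 1 more
Group by Y:
  weight(Y=0) = 11/72
  weight(Y=1) = 5/24
Total weight = 11/72 + 5/24 = 13/36
P(Y=0 | obs) = 11/72 / 13/36 = 11/26
P(Y=1 | obs) = 5/24 / 13/36 = 15/26

P(Y=0) = 11/26, P(Y=1) = 15/26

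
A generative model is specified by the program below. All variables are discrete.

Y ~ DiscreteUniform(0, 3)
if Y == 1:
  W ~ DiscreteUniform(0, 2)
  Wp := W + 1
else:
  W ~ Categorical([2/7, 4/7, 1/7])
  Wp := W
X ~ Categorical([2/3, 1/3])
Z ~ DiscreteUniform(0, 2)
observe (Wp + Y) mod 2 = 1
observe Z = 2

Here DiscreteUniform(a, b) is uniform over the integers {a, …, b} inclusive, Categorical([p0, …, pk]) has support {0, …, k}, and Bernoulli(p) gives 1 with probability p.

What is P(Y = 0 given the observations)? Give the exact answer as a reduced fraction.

P(Y = 0 | obs) = 3/10

Enumerate traces; 10 have nonzero weight after conditioning:
  (Y=0, W=1, X=0, Z=2) weight 2/63
  (Y=0, W=1, X=1, Z=2) weight 1/63
  (Y=1, W=1, X=0, Z=2) weight 1/54
  (Y=1, W=1, X=1, Z=2) weight 1/108
  (Y=2, W=1, X=0, Z=2) weight 2/63
  (Y=2, W=1, X=1, Z=2) weight 1/63
  (Y=3, W=0, X=0, Z=2) weight 1/63
  (Y=3, W=0, X=1, Z=2) weight 1/126
  … 2 more
Group by Y:
  weight(Y=0) = 1/21
  weight(Y=1) = 1/36
  weight(Y=2) = 1/21
  weight(Y=3) = 1/28
Total weight = 1/21 + 1/36 + 1/21 + 1/28 = 10/63
P(Y=0 | obs) = 1/21 / 10/63 = 3/10
P(Y=1 | obs) = 1/36 / 10/63 = 7/40
P(Y=2 | obs) = 1/21 / 10/63 = 3/10
P(Y=3 | obs) = 1/28 / 10/63 = 9/40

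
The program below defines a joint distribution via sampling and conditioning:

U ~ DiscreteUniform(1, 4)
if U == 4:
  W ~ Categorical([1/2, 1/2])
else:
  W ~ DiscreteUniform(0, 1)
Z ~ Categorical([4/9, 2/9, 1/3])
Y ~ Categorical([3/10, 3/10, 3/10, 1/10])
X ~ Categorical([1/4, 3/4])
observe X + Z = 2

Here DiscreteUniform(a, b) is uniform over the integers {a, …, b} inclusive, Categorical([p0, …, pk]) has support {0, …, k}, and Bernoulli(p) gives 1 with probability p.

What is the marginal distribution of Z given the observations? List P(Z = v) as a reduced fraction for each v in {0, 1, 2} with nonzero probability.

P(Z=1) = 2/3, P(Z=2) = 1/3

Enumerate traces; 64 have nonzero weight after conditioning:
  (U=1, W=0, Z=1, Y=0, X=1) weight 1/160
  (U=1, W=0, Z=1, Y=1, X=1) weight 1/160
  (U=1, W=0, Z=1, Y=2, X=1) weight 1/160
  (U=1, W=0, Z=1, Y=3, X=1) weight 1/480
  (U=1, W=0, Z=2, Y=0, X=0) weight 1/320
  (U=1, W=0, Z=2, Y=1, X=0) weight 1/320
  (U=1, W=0, Z=2, Y=2, X=0) weight 1/320
  (U=1, W=0, Z=2, Y=3, X=0) weight 1/960
  … 56 more
Group by Z:
  weight(Z=1) = 1/6
  weight(Z=2) = 1/12
Total weight = 1/6 + 1/12 = 1/4
P(Z=1 | obs) = 1/6 / 1/4 = 2/3
P(Z=2 | obs) = 1/12 / 1/4 = 1/3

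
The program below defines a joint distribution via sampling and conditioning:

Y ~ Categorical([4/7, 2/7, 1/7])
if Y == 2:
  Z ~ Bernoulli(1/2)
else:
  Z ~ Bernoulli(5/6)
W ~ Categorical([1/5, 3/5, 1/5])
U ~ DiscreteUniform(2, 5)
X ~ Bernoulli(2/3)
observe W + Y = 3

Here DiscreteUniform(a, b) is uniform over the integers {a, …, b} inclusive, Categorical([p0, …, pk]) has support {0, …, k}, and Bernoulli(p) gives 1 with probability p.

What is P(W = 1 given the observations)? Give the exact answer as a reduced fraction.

Enumerate traces; 32 have nonzero weight after conditioning:
  (Y=1, Z=0, W=2, U=2, X=0) weight 1/1260
  (Y=1, Z=0, W=2, U=2, X=1) weight 1/630
  (Y=1, Z=0, W=2, U=3, X=0) weight 1/1260
  (Y=1, Z=0, W=2, U=3, X=1) weight 1/630
  (Y=1, Z=0, W=2, U=4, X=0) weight 1/1260
  (Y=1, Z=0, W=2, U=4, X=1) weight 1/630
  (Y=1, Z=0, W=2, U=5, X=0) weight 1/1260
  (Y=1, Z=0, W=2, U=5, X=1) weight 1/630
  (Y=2, Z=0, W=1, U=2, X=0) weight 1/280
  … 23 more
Group by W:
  weight(W=1) = 3/35
  weight(W=2) = 2/35
Total weight = 3/35 + 2/35 = 1/7
P(W=1 | obs) = 3/35 / 1/7 = 3/5
P(W=2 | obs) = 2/35 / 1/7 = 2/5

P(W = 1 | obs) = 3/5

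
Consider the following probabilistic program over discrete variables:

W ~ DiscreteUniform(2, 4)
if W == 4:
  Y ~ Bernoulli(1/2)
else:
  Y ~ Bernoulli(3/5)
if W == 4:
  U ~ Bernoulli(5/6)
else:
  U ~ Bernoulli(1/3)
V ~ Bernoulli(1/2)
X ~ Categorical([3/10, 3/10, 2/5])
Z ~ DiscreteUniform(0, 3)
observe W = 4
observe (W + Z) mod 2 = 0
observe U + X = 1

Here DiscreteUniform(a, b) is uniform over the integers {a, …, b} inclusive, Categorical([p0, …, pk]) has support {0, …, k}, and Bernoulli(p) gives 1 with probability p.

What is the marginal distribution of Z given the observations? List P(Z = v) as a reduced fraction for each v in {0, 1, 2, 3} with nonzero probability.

P(Z=0) = 1/2, P(Z=2) = 1/2

Enumerate traces; 16 have nonzero weight after conditioning:
  (W=4, Y=0, U=0, V=0, X=1, Z=0) weight 1/960
  (W=4, Y=0, U=0, V=0, X=1, Z=2) weight 1/960
  (W=4, Y=0, U=0, V=1, X=1, Z=0) weight 1/960
  (W=4, Y=0, U=0, V=1, X=1, Z=2) weight 1/960
  (W=4, Y=0, U=1, V=0, X=0, Z=0) weight 1/192
  (W=4, Y=0, U=1, V=0, X=0, Z=2) weight 1/192
  (W=4, Y=0, U=1, V=1, X=0, Z=0) weight 1/192
  (W=4, Y=0, U=1, V=1, X=0, Z=2) weight 1/192
  … 8 more
Group by Z:
  weight(Z=0) = 1/40
  weight(Z=2) = 1/40
Total weight = 1/40 + 1/40 = 1/20
P(Z=0 | obs) = 1/40 / 1/20 = 1/2
P(Z=2 | obs) = 1/40 / 1/20 = 1/2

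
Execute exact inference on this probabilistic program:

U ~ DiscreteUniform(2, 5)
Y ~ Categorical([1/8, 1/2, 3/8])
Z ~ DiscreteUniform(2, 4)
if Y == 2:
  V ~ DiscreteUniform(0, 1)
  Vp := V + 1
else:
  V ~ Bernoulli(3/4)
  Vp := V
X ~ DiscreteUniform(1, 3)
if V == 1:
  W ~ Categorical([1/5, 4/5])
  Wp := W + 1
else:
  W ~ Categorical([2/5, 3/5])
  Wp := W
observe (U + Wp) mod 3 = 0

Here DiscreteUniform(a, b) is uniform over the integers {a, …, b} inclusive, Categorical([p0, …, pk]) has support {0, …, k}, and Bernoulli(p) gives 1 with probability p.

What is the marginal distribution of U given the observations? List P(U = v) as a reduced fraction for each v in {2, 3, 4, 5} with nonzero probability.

P(U=2) = 27/107, P(U=3) = 11/107, P(U=4) = 42/107, P(U=5) = 27/107

Enumerate traces; 162 have nonzero weight after conditioning:
  (U=2, Y=0, Z=2, V=0, X=1, W=1) weight 1/1920
  (U=2, Y=0, Z=2, V=0, X=2, W=1) weight 1/1920
  (U=2, Y=0, Z=2, V=0, X=3, W=1) weight 1/1920
  (U=2, Y=0, Z=2, V=1, X=1, W=0) weight 1/1920
  (U=2, Y=0, Z=2, V=1, X=2, W=0) weight 1/1920
  (U=2, Y=0, Z=2, V=1, X=3, W=0) weight 1/1920
  (U=2, Y=0, Z=3, V=0, X=1, W=1) weight 1/1920
  (U=2, Y=0, Z=3, V=0, X=2, W=1) weight 1/1920
  (U=3, Y=0, Z=2, V=0, X=1, W=0) weight 1/2880
  (U=4, Y=0, Z=2, V=1, X=1, W=1) weight 1/480
  … 152 more
Group by U:
  weight(U=2) = 27/320
  weight(U=3) = 11/320
  weight(U=4) = 21/160
  weight(U=5) = 27/320
Total weight = 27/320 + 11/320 + 21/160 + 27/320 = 107/320
P(U=2 | obs) = 27/320 / 107/320 = 27/107
P(U=3 | obs) = 11/320 / 107/320 = 11/107
P(U=4 | obs) = 21/160 / 107/320 = 42/107
P(U=5 | obs) = 27/320 / 107/320 = 27/107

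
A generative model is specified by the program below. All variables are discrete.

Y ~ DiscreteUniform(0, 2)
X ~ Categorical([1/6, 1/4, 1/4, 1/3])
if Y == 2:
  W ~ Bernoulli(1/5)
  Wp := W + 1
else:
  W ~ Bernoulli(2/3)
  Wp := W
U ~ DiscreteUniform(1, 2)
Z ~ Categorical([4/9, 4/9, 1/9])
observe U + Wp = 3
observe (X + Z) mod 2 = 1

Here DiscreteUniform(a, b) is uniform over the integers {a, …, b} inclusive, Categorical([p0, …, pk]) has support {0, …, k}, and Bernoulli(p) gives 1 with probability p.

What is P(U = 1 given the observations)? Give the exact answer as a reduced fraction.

P(U = 1 | obs) = 3/35

Enumerate traces; 24 have nonzero weight after conditioning:
  (Y=0, X=0, W=1, U=2, Z=1) weight 2/243
  (Y=0, X=1, W=1, U=2, Z=0) weight 1/81
  (Y=0, X=1, W=1, U=2, Z=2) weight 1/324
  (Y=0, X=2, W=1, U=2, Z=1) weight 1/81
  (Y=0, X=3, W=1, U=2, Z=0) weight 4/243
  (Y=0, X=3, W=1, U=2, Z=2) weight 1/243
  (Y=1, X=0, W=1, U=2, Z=1) weight 2/243
  (Y=1, X=1, W=1, U=2, Z=0) weight 1/81
  (Y=2, X=0, W=1, U=1, Z=1) weight 1/405
  … 15 more
Group by U:
  weight(U=1) = 11/648
  weight(U=2) = 44/243
Total weight = 11/648 + 44/243 = 385/1944
P(U=1 | obs) = 11/648 / 385/1944 = 3/35
P(U=2 | obs) = 44/243 / 385/1944 = 32/35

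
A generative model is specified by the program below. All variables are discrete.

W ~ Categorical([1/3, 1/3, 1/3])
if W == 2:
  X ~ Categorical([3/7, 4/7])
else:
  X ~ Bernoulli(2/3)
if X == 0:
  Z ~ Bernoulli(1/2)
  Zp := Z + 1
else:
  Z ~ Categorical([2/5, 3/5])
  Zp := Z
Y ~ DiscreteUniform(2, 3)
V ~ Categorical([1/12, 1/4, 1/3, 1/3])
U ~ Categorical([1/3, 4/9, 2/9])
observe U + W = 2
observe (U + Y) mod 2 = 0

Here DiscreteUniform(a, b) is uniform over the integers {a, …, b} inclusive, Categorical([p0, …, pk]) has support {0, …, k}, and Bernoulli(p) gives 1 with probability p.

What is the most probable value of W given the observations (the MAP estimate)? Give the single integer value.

argmax_v P(W = v | obs) = 1

Enumerate traces; 48 have nonzero weight after conditioning:
  (W=0, X=0, Z=0, Y=2, V=0, U=2) weight 1/1944
  (W=0, X=0, Z=0, Y=2, V=1, U=2) weight 1/648
  (W=0, X=0, Z=0, Y=2, V=2, U=2) weight 1/486
  (W=0, X=0, Z=0, Y=2, V=3, U=2) weight 1/486
  (W=0, X=0, Z=1, Y=2, V=0, U=2) weight 1/1944
  (W=0, X=0, Z=1, Y=2, V=1, U=2) weight 1/648
  (W=0, X=0, Z=1, Y=2, V=2, U=2) weight 1/486
  (W=0, X=0, Z=1, Y=2, V=3, U=2) weight 1/486
  (W=1, X=0, Z=0, Y=3, V=0, U=1) weight 1/972
  (W=2, X=0, Z=0, Y=2, V=0, U=0) weight 1/1008
  … 38 more
Group by W:
  weight(W=0) = 1/27
  weight(W=1) = 2/27
  weight(W=2) = 1/18
Total weight = 1/27 + 2/27 + 1/18 = 1/6
P(W=0 | obs) = 1/27 / 1/6 = 2/9
P(W=1 | obs) = 2/27 / 1/6 = 4/9
P(W=2 | obs) = 1/18 / 1/6 = 1/3
argmax = 1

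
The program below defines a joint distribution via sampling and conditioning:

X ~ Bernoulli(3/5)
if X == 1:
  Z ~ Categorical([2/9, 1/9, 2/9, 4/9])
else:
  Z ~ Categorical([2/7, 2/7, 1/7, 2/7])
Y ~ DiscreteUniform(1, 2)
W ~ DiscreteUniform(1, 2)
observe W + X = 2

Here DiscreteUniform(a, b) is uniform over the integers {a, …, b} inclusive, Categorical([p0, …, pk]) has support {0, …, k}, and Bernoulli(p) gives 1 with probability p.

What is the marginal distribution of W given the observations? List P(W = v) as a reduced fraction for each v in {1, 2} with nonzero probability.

Enumerate traces; 16 have nonzero weight after conditioning:
  (X=0, Z=0, Y=1, W=2) weight 1/35
  (X=0, Z=0, Y=2, W=2) weight 1/35
  (X=0, Z=1, Y=1, W=2) weight 1/35
  (X=0, Z=1, Y=2, W=2) weight 1/35
  (X=0, Z=2, Y=1, W=2) weight 1/70
  (X=0, Z=2, Y=2, W=2) weight 1/70
  (X=0, Z=3, Y=1, W=2) weight 1/35
  (X=0, Z=3, Y=2, W=2) weight 1/35
  (X=1, Z=0, Y=1, W=1) weight 1/30
  … 7 more
Group by W:
  weight(W=1) = 3/10
  weight(W=2) = 1/5
Total weight = 3/10 + 1/5 = 1/2
P(W=1 | obs) = 3/10 / 1/2 = 3/5
P(W=2 | obs) = 1/5 / 1/2 = 2/5

P(W=1) = 3/5, P(W=2) = 2/5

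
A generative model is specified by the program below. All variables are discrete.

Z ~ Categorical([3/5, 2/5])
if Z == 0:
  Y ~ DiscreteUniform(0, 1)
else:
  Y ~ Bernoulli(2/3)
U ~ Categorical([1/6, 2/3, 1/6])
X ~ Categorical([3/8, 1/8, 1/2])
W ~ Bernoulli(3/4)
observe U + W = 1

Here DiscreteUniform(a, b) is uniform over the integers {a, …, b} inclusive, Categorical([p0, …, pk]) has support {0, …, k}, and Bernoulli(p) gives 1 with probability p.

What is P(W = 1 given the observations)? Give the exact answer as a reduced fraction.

P(W = 1 | obs) = 3/7

Enumerate traces; 24 have nonzero weight after conditioning:
  (Z=0, Y=0, U=0, X=0, W=1) weight 9/640
  (Z=0, Y=0, U=0, X=1, W=1) weight 3/640
  (Z=0, Y=0, U=0, X=2, W=1) weight 3/160
  (Z=0, Y=0, U=1, X=0, W=0) weight 3/160
  (Z=0, Y=0, U=1, X=1, W=0) weight 1/160
  (Z=0, Y=0, U=1, X=2, W=0) weight 1/40
  (Z=0, Y=1, U=0, X=0, W=1) weight 9/640
  (Z=0, Y=1, U=0, X=1, W=1) weight 3/640
  … 16 more
Group by W:
  weight(W=0) = 1/6
  weight(W=1) = 1/8
Total weight = 1/6 + 1/8 = 7/24
P(W=0 | obs) = 1/6 / 7/24 = 4/7
P(W=1 | obs) = 1/8 / 7/24 = 3/7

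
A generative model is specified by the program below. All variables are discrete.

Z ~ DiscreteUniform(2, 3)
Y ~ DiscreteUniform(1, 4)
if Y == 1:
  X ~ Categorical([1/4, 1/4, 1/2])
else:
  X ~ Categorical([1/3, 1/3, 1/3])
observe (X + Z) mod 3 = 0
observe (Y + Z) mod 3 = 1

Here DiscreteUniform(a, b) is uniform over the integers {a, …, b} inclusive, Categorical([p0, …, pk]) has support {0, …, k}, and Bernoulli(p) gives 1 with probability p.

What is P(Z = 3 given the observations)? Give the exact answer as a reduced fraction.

P(Z = 3 | obs) = 7/11

Enumerate traces; 3 have nonzero weight after conditioning:
  (Z=2, Y=2, X=1) weight 1/24
  (Z=3, Y=1, X=0) weight 1/32
  (Z=3, Y=4, X=0) weight 1/24
Group by Z:
  weight(Z=2) = 1/24
  weight(Z=3) = 7/96
Total weight = 1/24 + 7/96 = 11/96
P(Z=2 | obs) = 1/24 / 11/96 = 4/11
P(Z=3 | obs) = 7/96 / 11/96 = 7/11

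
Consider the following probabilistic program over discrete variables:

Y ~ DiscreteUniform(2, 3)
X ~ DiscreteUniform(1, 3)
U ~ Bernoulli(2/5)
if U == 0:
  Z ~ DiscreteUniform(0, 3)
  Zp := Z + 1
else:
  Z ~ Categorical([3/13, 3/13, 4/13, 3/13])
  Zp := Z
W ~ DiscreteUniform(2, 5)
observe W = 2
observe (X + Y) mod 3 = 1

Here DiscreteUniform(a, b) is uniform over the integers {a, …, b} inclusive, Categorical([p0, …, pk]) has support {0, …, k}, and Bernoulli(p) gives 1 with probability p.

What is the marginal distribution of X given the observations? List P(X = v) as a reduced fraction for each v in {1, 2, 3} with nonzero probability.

Enumerate traces; 16 have nonzero weight after conditioning:
  (Y=2, X=2, U=0, Z=0, W=2) weight 1/160
  (Y=2, X=2, U=0, Z=1, W=2) weight 1/160
  (Y=2, X=2, U=0, Z=2, W=2) weight 1/160
  (Y=2, X=2, U=0, Z=3, W=2) weight 1/160
  (Y=2, X=2, U=1, Z=0, W=2) weight 1/260
  (Y=2, X=2, U=1, Z=1, W=2) weight 1/260
  (Y=2, X=2, U=1, Z=2, W=2) weight 1/195
  (Y=2, X=2, U=1, Z=3, W=2) weight 1/260
  (Y=3, X=1, U=0, Z=0, W=2) weight 1/160
  … 7 more
Group by X:
  weight(X=1) = 1/24
  weight(X=2) = 1/24
Total weight = 1/24 + 1/24 = 1/12
P(X=1 | obs) = 1/24 / 1/12 = 1/2
P(X=2 | obs) = 1/24 / 1/12 = 1/2

P(X=1) = 1/2, P(X=2) = 1/2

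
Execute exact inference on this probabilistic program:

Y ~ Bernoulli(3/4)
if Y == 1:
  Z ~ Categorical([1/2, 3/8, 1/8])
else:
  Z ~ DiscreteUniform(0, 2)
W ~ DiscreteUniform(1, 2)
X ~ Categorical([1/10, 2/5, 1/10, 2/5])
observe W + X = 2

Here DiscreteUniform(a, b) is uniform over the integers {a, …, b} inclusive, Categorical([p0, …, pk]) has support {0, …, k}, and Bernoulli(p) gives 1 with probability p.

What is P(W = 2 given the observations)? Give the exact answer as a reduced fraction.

P(W = 2 | obs) = 1/5

Enumerate traces; 12 have nonzero weight after conditioning:
  (Y=0, Z=0, W=1, X=1) weight 1/60
  (Y=0, Z=0, W=2, X=0) weight 1/240
  (Y=0, Z=1, W=1, X=1) weight 1/60
  (Y=0, Z=1, W=2, X=0) weight 1/240
  (Y=0, Z=2, W=1, X=1) weight 1/60
  (Y=0, Z=2, W=2, X=0) weight 1/240
  (Y=1, Z=0, W=1, X=1) weight 3/40
  (Y=1, Z=0, W=2, X=0) weight 3/160
  … 4 more
Group by W:
  weight(W=1) = 1/5
  weight(W=2) = 1/20
Total weight = 1/5 + 1/20 = 1/4
P(W=1 | obs) = 1/5 / 1/4 = 4/5
P(W=2 | obs) = 1/20 / 1/4 = 1/5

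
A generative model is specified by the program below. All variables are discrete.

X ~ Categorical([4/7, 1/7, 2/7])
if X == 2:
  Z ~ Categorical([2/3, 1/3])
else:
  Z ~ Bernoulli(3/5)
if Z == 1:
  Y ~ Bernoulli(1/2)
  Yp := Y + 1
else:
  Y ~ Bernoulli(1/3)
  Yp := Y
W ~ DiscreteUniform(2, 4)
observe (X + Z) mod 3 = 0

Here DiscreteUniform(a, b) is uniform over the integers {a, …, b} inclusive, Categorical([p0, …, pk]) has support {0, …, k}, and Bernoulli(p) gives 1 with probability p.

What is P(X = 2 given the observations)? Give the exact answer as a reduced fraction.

Enumerate traces; 12 have nonzero weight after conditioning:
  (X=0, Z=0, Y=0, W=2) weight 16/315
  (X=0, Z=0, Y=0, W=3) weight 16/315
  (X=0, Z=0, Y=0, W=4) weight 16/315
  (X=0, Z=0, Y=1, W=2) weight 8/315
  (X=0, Z=0, Y=1, W=3) weight 8/315
  (X=0, Z=0, Y=1, W=4) weight 8/315
  (X=2, Z=1, Y=0, W=2) weight 1/63
  (X=2, Z=1, Y=0, W=3) weight 1/63
  … 4 more
Group by X:
  weight(X=0) = 8/35
  weight(X=2) = 2/21
Total weight = 8/35 + 2/21 = 34/105
P(X=0 | obs) = 8/35 / 34/105 = 12/17
P(X=2 | obs) = 2/21 / 34/105 = 5/17

P(X = 2 | obs) = 5/17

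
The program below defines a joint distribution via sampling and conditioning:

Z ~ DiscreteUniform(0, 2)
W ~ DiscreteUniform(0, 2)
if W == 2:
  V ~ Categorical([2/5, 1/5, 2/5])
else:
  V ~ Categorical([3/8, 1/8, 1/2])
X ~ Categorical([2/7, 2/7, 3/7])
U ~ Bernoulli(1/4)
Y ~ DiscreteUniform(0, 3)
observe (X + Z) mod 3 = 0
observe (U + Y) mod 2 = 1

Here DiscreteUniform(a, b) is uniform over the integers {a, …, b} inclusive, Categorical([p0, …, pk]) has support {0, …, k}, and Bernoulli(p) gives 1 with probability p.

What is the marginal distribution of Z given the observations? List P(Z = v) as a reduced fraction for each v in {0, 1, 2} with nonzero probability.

P(Z=0) = 2/7, P(Z=1) = 3/7, P(Z=2) = 2/7

Enumerate traces; 108 have nonzero weight after conditioning:
  (Z=0, W=0, V=0, X=0, U=0, Y=1) weight 1/448
  (Z=0, W=0, V=0, X=0, U=0, Y=3) weight 1/448
  (Z=0, W=0, V=0, X=0, U=1, Y=0) weight 1/1344
  (Z=0, W=0, V=0, X=0, U=1, Y=2) weight 1/1344
  (Z=0, W=0, V=1, X=0, U=0, Y=1) weight 1/1344
  (Z=0, W=0, V=1, X=0, U=0, Y=3) weight 1/1344
  (Z=0, W=0, V=1, X=0, U=1, Y=0) weight 1/4032
  (Z=0, W=0, V=1, X=0, U=1, Y=2) weight 1/4032
  (Z=1, W=0, V=0, X=2, U=0, Y=1) weight 3/896
  (Z=2, W=0, V=0, X=1, U=0, Y=1) weight 1/448
  … 98 more
Group by Z:
  weight(Z=0) = 1/21
  weight(Z=1) = 1/14
  weight(Z=2) = 1/21
Total weight = 1/21 + 1/14 + 1/21 = 1/6
P(Z=0 | obs) = 1/21 / 1/6 = 2/7
P(Z=1 | obs) = 1/14 / 1/6 = 3/7
P(Z=2 | obs) = 1/21 / 1/6 = 2/7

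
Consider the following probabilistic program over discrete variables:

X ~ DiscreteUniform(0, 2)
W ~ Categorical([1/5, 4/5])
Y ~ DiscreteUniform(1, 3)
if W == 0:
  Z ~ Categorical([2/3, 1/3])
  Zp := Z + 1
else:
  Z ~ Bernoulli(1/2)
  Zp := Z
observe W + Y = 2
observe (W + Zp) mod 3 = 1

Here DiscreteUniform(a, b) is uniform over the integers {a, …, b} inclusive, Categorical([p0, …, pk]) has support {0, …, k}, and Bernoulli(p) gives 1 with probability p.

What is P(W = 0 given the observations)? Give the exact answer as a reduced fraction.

Enumerate traces; 6 have nonzero weight after conditioning:
  (X=0, W=0, Y=2, Z=0) weight 2/135
  (X=0, W=1, Y=1, Z=0) weight 2/45
  (X=1, W=0, Y=2, Z=0) weight 2/135
  (X=1, W=1, Y=1, Z=0) weight 2/45
  (X=2, W=0, Y=2, Z=0) weight 2/135
  (X=2, W=1, Y=1, Z=0) weight 2/45
Group by W:
  weight(W=0) = 2/45
  weight(W=1) = 2/15
Total weight = 2/45 + 2/15 = 8/45
P(W=0 | obs) = 2/45 / 8/45 = 1/4
P(W=1 | obs) = 2/15 / 8/45 = 3/4

P(W = 0 | obs) = 1/4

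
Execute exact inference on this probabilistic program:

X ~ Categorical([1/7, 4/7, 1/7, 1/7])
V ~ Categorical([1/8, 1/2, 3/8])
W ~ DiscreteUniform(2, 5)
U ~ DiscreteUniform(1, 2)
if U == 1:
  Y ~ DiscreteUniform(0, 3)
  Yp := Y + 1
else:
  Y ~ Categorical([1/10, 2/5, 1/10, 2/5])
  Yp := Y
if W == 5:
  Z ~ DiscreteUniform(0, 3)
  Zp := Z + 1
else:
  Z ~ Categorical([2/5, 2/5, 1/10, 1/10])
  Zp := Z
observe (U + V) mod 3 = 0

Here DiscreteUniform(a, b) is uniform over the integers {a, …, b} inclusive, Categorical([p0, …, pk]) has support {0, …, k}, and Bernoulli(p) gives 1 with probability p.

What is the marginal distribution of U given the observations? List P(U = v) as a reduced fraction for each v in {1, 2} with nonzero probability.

P(U=1) = 3/7, P(U=2) = 4/7

Enumerate traces; 512 have nonzero weight after conditioning:
  (X=0, V=1, W=2, U=2, Y=0, Z=0) weight 1/2800
  (X=0, V=1, W=2, U=2, Y=0, Z=1) weight 1/2800
  (X=0, V=1, W=2, U=2, Y=0, Z=2) weight 1/11200
  (X=0, V=1, W=2, U=2, Y=0, Z=3) weight 1/11200
  (X=0, V=1, W=2, U=2, Y=1, Z=0) weight 1/700
  (X=0, V=1, W=2, U=2, Y=1, Z=1) weight 1/700
  (X=0, V=1, W=2, U=2, Y=1, Z=2) weight 1/2800
  (X=0, V=1, W=2, U=2, Y=1, Z=3) weight 1/2800
  (X=0, V=2, W=2, U=1, Y=0, Z=0) weight 3/4480
  … 503 more
Group by U:
  weight(U=1) = 3/16
  weight(U=2) = 1/4
Total weight = 3/16 + 1/4 = 7/16
P(U=1 | obs) = 3/16 / 7/16 = 3/7
P(U=2 | obs) = 1/4 / 7/16 = 4/7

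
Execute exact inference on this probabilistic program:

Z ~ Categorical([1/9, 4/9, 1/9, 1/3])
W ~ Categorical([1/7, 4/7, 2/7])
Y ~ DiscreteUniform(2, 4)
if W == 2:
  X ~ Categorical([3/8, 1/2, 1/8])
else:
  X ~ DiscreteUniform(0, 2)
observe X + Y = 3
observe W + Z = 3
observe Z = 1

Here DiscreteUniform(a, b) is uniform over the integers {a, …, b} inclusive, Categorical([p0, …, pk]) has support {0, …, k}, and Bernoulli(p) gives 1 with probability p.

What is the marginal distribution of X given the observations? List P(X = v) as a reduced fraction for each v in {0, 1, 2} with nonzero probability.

P(X=0) = 3/7, P(X=1) = 4/7

Enumerate traces; 2 have nonzero weight after conditioning:
  (Z=1, W=2, Y=2, X=1) weight 4/189
  (Z=1, W=2, Y=3, X=0) weight 1/63
Group by X:
  weight(X=0) = 1/63
  weight(X=1) = 4/189
Total weight = 1/63 + 4/189 = 1/27
P(X=0 | obs) = 1/63 / 1/27 = 3/7
P(X=1 | obs) = 4/189 / 1/27 = 4/7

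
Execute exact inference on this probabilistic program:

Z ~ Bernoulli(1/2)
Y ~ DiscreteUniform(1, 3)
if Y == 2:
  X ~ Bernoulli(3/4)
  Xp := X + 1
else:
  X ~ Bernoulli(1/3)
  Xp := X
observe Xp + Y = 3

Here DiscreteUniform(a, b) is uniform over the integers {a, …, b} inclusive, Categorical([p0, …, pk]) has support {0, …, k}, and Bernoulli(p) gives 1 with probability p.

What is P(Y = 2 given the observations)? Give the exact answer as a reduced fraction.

P(Y = 2 | obs) = 3/11

Enumerate traces; 4 have nonzero weight after conditioning:
  (Z=0, Y=2, X=0) weight 1/24
  (Z=0, Y=3, X=0) weight 1/9
  (Z=1, Y=2, X=0) weight 1/24
  (Z=1, Y=3, X=0) weight 1/9
Group by Y:
  weight(Y=2) = 1/12
  weight(Y=3) = 2/9
Total weight = 1/12 + 2/9 = 11/36
P(Y=2 | obs) = 1/12 / 11/36 = 3/11
P(Y=3 | obs) = 2/9 / 11/36 = 8/11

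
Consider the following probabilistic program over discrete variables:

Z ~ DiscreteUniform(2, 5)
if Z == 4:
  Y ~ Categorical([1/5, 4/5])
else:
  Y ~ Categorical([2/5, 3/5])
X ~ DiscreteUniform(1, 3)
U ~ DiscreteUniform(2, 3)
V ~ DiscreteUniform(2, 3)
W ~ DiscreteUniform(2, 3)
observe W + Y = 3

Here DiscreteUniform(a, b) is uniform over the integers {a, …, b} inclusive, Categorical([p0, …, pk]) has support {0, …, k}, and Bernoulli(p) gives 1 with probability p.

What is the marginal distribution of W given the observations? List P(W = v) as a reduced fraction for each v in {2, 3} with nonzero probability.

P(W=2) = 13/20, P(W=3) = 7/20

Enumerate traces; 96 have nonzero weight after conditioning:
  (Z=2, Y=0, X=1, U=2, V=2, W=3) weight 1/240
  (Z=2, Y=0, X=1, U=2, V=3, W=3) weight 1/240
  (Z=2, Y=0, X=1, U=3, V=2, W=3) weight 1/240
  (Z=2, Y=0, X=1, U=3, V=3, W=3) weight 1/240
  (Z=2, Y=0, X=2, U=2, V=2, W=3) weight 1/240
  (Z=2, Y=0, X=2, U=2, V=3, W=3) weight 1/240
  (Z=2, Y=0, X=2, U=3, V=2, W=3) weight 1/240
  (Z=2, Y=0, X=2, U=3, V=3, W=3) weight 1/240
  (Z=2, Y=1, X=1, U=2, V=2, W=2) weight 1/160
  … 87 more
Group by W:
  weight(W=2) = 13/40
  weight(W=3) = 7/40
Total weight = 13/40 + 7/40 = 1/2
P(W=2 | obs) = 13/40 / 1/2 = 13/20
P(W=3 | obs) = 7/40 / 1/2 = 7/20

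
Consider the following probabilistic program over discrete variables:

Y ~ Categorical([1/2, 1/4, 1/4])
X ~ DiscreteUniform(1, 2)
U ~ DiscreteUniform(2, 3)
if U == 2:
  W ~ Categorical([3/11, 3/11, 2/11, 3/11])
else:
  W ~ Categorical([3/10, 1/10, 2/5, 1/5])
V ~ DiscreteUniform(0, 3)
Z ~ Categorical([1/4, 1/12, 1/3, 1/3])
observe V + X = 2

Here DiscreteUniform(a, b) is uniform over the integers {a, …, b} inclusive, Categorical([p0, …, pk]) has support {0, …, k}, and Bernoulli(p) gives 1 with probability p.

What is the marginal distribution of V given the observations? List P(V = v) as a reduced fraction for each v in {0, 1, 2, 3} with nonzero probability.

Enumerate traces; 192 have nonzero weight after conditioning:
  (Y=0, X=1, U=2, W=0, V=1, Z=0) weight 3/1408
  (Y=0, X=1, U=2, W=0, V=1, Z=1) weight 1/1408
  (Y=0, X=1, U=2, W=0, V=1, Z=2) weight 1/352
  (Y=0, X=1, U=2, W=0, V=1, Z=3) weight 1/352
  (Y=0, X=1, U=2, W=1, V=1, Z=0) weight 3/1408
  (Y=0, X=1, U=2, W=1, V=1, Z=1) weight 1/1408
  (Y=0, X=1, U=2, W=1, V=1, Z=2) weight 1/352
  (Y=0, X=1, U=2, W=1, V=1, Z=3) weight 1/352
  (Y=0, X=2, U=2, W=0, V=0, Z=0) weight 3/1408
  … 183 more
Group by V:
  weight(V=0) = 1/8
  weight(V=1) = 1/8
Total weight = 1/8 + 1/8 = 1/4
P(V=0 | obs) = 1/8 / 1/4 = 1/2
P(V=1 | obs) = 1/8 / 1/4 = 1/2

P(V=0) = 1/2, P(V=1) = 1/2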